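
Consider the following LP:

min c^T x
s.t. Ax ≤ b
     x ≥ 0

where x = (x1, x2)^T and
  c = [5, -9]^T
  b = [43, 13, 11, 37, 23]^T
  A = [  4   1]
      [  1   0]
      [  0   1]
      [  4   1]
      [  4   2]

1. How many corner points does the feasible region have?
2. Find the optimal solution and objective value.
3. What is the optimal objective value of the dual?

1. 4
2. x1 = 0, x2 = 11, z = -99
3. -99 (by strong duality, equal to the primal optimum)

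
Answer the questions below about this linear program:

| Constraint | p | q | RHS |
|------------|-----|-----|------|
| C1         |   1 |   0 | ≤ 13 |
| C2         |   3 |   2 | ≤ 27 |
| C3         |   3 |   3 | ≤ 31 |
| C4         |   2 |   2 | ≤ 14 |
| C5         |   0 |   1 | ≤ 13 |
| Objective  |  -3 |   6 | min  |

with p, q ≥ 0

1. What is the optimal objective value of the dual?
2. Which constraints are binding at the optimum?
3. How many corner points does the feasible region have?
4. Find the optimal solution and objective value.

1. -21 (by strong duality, equal to the primal optimum)
2. C4, q ≥ 0
3. 3
4. p = 7, q = 0, z = -21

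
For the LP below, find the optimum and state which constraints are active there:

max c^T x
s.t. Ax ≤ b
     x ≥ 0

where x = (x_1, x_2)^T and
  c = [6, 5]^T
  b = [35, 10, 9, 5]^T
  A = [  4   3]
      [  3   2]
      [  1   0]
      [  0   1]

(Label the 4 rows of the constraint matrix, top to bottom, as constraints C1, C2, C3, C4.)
Optimal: x_1 = 0, x_2 = 5
Slack at optimum:
  C1: slack = 20
  C2: slack = 0 (binding)
  C3: slack = 9
  C4: slack = 0 (binding)
  x_1 ≥ 0: x_1 = 0 (binding)
  x_2 ≥ 0: x_2 = 5
Binding constraints: C2, C4, x_1 ≥ 0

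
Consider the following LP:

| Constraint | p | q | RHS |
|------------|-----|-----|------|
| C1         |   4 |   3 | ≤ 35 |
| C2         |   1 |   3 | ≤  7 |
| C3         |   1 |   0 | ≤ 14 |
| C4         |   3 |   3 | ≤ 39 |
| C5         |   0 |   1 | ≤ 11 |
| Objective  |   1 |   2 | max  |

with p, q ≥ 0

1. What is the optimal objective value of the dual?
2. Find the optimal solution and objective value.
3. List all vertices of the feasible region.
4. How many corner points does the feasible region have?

1. 7 (by strong duality, equal to the primal optimum)
2. p = 7, q = 0, z = 7
3. (0, 0), (7, 0), (0, 2.333)
4. 3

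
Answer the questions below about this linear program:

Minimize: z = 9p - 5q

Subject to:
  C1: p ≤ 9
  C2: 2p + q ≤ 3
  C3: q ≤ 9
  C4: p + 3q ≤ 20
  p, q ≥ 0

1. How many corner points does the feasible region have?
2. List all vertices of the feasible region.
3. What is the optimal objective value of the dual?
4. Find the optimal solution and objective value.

1. 3
2. (0, 0), (1.5, 0), (0, 3)
3. -15 (by strong duality, equal to the primal optimum)
4. p = 0, q = 3, z = -15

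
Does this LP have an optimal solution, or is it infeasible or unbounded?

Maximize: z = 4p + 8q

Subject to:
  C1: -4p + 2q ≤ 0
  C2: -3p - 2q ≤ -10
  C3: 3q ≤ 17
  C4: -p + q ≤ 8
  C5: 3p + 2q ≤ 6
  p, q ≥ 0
C5 requires 3p + 2q ≤ 6, while C2 (-3p - 2q ≤ -10) is equivalent to 3p + 2q ≥ 10. Together they would need 10 ≤ 3p + 2q ≤ 6, which is impossible since 10 > 6. No point satisfies all constraints.

Infeasible — the constraint set is empty.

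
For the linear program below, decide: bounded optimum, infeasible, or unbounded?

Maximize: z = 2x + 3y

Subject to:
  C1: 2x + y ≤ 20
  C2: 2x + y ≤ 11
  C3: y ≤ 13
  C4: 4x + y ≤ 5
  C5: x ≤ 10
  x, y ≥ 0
The point (0, 5) satisfies every constraint, so the LP is feasible; the constraints give x ≤ 10 and y ≤ 13, which with x, y ≥ 0 keep the feasible region inside a bounded box. A feasible, bounded LP attains a finite optimum at a vertex.

Evaluating z = 2x + 3y at each vertex:
  (0, 0): z = 0
  (1.25, 0): z = 2.5
  (0, 5): z = 15

The LP has an optimal solution: (0, 5) with z = 15.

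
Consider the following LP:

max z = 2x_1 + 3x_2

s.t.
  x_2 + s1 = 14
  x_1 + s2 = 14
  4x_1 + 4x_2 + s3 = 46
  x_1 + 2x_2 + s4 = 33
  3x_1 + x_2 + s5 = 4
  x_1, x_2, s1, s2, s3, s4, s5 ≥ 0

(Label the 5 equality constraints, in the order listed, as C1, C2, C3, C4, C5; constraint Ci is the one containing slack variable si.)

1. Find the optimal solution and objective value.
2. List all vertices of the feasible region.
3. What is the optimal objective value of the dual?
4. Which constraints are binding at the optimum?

1. x_1 = 0, x_2 = 4, z = 12
2. (0, 0), (1.333, 0), (0, 4)
3. 12 (by strong duality, equal to the primal optimum)
4. C5, x_1 ≥ 0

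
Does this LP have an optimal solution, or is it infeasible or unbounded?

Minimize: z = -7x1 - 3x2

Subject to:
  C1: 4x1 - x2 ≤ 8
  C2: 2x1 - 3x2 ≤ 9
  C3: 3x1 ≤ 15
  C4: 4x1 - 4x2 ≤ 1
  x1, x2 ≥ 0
Feasible point: (0, 0) satisfies every constraint, so the LP is feasible.
Direction d = (0, 1): for each constraint row a, a·d ≤ 0 —
  (4)(0) + (-1)(1) = -1 ≤ 0
  (2)(0) + (-3)(1) = -3 ≤ 0
  (3)(0) + (0)(1) = 0 ≤ 0
  (4)(0) + (-4)(1) = -4 ≤ 0
and d ≥ 0, so (0, 0) + t·d stays feasible for every t ≥ 0. Along this ray z = -7x1 - 3x2 changes by -3 per unit t, so z → −∞.

Unbounded — the objective can decrease without bound over the feasible region.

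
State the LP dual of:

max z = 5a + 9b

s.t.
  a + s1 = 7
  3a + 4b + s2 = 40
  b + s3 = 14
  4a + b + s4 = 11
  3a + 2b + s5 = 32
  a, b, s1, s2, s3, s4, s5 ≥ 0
Minimize: z = 7y1 + 40y2 + 14y3 + 11y4 + 32y5

Subject to:
  C1: -y1 - 3y2 - 4y4 - 3y5 ≤ -5
  C2: -4y2 - y3 - y4 - 2y5 ≤ -9
  y1, y2, y3, y4, y5 ≥ 0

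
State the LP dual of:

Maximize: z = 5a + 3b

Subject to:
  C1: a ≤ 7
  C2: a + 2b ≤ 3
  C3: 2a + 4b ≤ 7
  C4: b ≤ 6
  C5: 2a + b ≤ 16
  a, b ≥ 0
Minimize: z = 7y1 + 3y2 + 7y3 + 6y4 + 16y5

Subject to:
  C1: -y1 - y2 - 2y3 - 2y5 ≤ -5
  C2: -2y2 - 4y3 - y4 - y5 ≤ -3
  y1, y2, y3, y4, y5 ≥ 0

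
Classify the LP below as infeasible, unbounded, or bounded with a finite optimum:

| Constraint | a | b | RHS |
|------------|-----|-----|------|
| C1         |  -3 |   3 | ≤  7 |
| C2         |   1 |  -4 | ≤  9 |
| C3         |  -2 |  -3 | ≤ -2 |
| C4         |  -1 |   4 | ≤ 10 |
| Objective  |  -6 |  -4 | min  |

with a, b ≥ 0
Feasible point: (0, 1) satisfies every constraint, so the LP is feasible.
Direction d = (4, 1): for each constraint row a, a·d ≤ 0 —
  (-3)(4) + (3)(1) = -9 ≤ 0
  (1)(4) + (-4)(1) = 0 ≤ 0
  (-2)(4) + (-3)(1) = -11 ≤ 0
  (-1)(4) + (4)(1) = 0 ≤ 0
and d ≥ 0, so (0, 1) + t·d stays feasible for every t ≥ 0. Along this ray z = -6a - 4b changes by -28 per unit t, so z → −∞.

Unbounded: there is a feasible ray along which z → −∞.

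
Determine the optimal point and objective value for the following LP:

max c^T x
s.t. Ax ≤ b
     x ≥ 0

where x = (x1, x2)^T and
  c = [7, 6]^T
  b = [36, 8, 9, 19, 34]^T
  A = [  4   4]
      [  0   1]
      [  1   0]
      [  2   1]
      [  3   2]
Each vertex is the intersection of two constraint boundaries that also satisfies all remaining constraints:
  x1 = 0 and x2 = 0 → (0, 0)
  4x1 + 4x2 = 36 and x1 = 9 → (9, 0)
  4x1 + 4x2 = 36 and x2 = 8 → (1, 8)
  x2 = 8 and x1 = 0 → (0, 8)

Evaluating z = 7x1 + 6x2 at each vertex:
  (0, 0): z = 0
  (9, 0): z = 63
  (1, 8): z = 55
  (0, 8): z = 48

The maximum is at (9, 0) with z = 63.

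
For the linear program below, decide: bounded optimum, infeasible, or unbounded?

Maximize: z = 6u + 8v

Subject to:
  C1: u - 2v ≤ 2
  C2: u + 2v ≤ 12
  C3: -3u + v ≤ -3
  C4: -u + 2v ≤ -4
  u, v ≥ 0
C1 requires u - 2v ≤ 2, while C4 (-u + 2v ≤ -4) is equivalent to u - 2v ≥ 4. Together they would need 4 ≤ u - 2v ≤ 2, which is impossible since 4 > 2. No point satisfies all constraints.

Infeasible: no point satisfies all constraints simultaneously.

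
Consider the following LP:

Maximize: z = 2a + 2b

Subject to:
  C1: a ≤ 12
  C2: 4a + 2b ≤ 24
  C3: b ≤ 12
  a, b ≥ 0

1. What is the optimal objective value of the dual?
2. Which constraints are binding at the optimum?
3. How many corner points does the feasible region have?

1. 24 (by strong duality, equal to the primal optimum)
2. C2, C3, a ≥ 0
3. 3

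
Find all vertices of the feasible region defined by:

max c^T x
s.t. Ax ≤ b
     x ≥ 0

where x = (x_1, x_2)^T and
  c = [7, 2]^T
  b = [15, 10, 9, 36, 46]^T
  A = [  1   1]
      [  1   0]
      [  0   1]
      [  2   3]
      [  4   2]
Each vertex is the intersection of two constraint boundaries that also satisfies all remaining constraints:
  x_1 = 0 and x_2 = 0 → (0, 0)
  x_1 = 10 and x_2 = 0 → (10, 0)
  x_1 = 10 and 4x_1 + 2x_2 = 46 → (10, 3)
  2x_1 + 3x_2 = 36 and 4x_1 + 2x_2 = 46 → (8.25, 6.5)
  x_2 = 9 and 2x_1 + 3x_2 = 36 → (4.5, 9)
  x_2 = 9 and x_1 = 0 → (0, 9)

Vertices: (0, 0), (10, 0), (10, 3), (8.25, 6.5), (4.5, 9), (0, 9)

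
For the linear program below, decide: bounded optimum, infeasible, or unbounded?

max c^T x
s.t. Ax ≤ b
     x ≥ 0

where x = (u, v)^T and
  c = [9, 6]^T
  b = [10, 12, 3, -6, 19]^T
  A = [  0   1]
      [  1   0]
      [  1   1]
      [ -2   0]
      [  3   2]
The point (3, 0) satisfies every constraint, so the LP is feasible; the constraints give u ≤ 12 and v ≤ 10, which with u, v ≥ 0 keep the feasible region inside a bounded box. A feasible, bounded LP attains a finite optimum at a vertex.

Evaluating z = 9u + 6v at each vertex:
  (3, 0): z = 27

Bounded optimum: z* = 27 at (3, 0).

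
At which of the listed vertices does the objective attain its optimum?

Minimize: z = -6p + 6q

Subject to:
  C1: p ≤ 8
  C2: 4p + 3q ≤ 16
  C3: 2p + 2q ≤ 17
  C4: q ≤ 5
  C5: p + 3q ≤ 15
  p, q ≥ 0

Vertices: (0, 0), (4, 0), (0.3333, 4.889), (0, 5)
(4, 0) with z = -24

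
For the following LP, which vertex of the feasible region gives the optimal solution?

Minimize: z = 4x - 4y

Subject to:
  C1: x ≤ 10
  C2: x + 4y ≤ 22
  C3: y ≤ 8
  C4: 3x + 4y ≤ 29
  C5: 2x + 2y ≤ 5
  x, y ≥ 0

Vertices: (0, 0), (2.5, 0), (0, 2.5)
(0, 2.5) with z = -10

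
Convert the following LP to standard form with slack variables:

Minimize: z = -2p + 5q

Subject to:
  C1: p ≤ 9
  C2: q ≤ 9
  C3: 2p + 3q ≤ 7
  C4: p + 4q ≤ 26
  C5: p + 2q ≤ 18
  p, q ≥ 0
min z = -2p + 5q

s.t.
  p + s1 = 9
  q + s2 = 9
  2p + 3q + s3 = 7
  p + 4q + s4 = 26
  p + 2q + s5 = 18
  p, q, s1, s2, s3, s4, s5 ≥ 0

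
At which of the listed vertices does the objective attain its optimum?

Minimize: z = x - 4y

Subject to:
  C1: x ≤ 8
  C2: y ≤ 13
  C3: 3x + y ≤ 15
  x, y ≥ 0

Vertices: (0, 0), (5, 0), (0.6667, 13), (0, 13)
(0, 13) with z = -52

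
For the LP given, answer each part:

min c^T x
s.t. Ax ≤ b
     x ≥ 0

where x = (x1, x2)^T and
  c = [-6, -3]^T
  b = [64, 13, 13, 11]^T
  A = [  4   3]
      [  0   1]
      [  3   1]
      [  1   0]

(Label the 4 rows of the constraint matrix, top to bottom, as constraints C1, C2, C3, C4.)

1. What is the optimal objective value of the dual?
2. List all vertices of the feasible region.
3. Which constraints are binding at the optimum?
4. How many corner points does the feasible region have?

1. -39 (by strong duality, equal to the primal optimum)
2. (0, 0), (4.333, 0), (0, 13)
3. C2, C3, x1 ≥ 0
4. 3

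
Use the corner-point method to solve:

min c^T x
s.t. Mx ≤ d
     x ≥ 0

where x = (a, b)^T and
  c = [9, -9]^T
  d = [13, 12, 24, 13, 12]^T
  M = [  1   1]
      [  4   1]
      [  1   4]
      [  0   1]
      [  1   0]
Each vertex is the intersection of two constraint boundaries that also satisfies all remaining constraints:
  a = 0 and b = 0 → (0, 0)
  4a + b = 12 and b = 0 → (3, 0)
  4a + b = 12 and a + 4b = 24 → (1.6, 5.6)
  a + 4b = 24 and a = 0 → (0, 6)

Evaluating z = 9a - 9b at each vertex:
  (0, 0): z = 0
  (3, 0): z = 27
  (1.6, 5.6): z = -36
  (0, 6): z = -54

The minimum is at (0, 6) with z = -54.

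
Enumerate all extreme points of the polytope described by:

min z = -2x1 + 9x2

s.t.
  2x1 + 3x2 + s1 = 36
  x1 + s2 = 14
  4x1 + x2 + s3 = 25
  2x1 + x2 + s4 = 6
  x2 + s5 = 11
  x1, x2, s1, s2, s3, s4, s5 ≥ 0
Each vertex is the intersection of two constraint boundaries that also satisfies all remaining constraints:
  x1 = 0 and x2 = 0 → (0, 0)
  2x1 + x2 = 6 and x2 = 0 → (3, 0)
  2x1 + x2 = 6 and x1 = 0 → (0, 6)

Vertices: (0, 0), (3, 0), (0, 6)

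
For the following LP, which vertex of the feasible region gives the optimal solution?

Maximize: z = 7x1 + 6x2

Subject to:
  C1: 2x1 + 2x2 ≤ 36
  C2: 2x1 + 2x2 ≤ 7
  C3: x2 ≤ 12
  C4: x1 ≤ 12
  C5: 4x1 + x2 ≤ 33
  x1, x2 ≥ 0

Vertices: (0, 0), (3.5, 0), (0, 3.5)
Evaluating z = 7x1 + 6x2 at each vertex:
  (0, 0): z = 0
  (3.5, 0): z = 24.5
  (0, 3.5): z = 21

The largest value is z = 24.5, attained at (3.5, 0).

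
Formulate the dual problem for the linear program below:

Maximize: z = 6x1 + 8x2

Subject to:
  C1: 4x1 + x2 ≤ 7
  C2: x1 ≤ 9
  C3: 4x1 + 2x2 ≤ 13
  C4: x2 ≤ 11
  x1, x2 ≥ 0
Minimize: z = 7y1 + 9y2 + 13y3 + 11y4

Subject to:
  C1: -4y1 - y2 - 4y3 ≤ -6
  C2: -y1 - 2y3 - y4 ≤ -8
  y1, y2, y3, y4 ≥ 0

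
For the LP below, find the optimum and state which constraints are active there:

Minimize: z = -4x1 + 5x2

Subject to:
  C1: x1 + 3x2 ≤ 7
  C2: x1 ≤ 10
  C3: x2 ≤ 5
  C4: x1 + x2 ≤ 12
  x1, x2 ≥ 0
Optimal: x1 = 7, x2 = 0
Slack at optimum:
  C1: slack = 0 (binding)
  C2: slack = 3
  C3: slack = 5
  C4: slack = 5
  x1 ≥ 0: x1 = 7
  x2 ≥ 0: x2 = 0 (binding)
Binding constraints: C1, x2 ≥ 0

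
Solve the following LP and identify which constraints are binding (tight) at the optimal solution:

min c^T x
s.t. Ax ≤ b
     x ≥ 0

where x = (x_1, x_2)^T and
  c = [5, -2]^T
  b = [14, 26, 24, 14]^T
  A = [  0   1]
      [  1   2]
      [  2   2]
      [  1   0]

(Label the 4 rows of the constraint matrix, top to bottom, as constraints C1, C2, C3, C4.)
Optimal: x_1 = 0, x_2 = 12
Binding: C3, x_1 ≥ 0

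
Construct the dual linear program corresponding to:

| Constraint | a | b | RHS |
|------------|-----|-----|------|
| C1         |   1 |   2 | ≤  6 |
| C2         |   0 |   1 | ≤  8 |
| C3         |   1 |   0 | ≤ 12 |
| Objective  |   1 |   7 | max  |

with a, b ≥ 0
Minimize: z = 6y1 + 8y2 + 12y3

Subject to:
  C1: -y1 - y3 ≤ -1
  C2: -2y1 - y2 ≤ -7
  y1, y2, y3 ≥ 0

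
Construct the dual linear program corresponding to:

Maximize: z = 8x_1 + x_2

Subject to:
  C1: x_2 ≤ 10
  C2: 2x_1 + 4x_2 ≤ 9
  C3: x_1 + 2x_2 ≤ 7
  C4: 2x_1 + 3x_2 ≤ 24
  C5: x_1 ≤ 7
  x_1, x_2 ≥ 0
Minimize: z = 10y1 + 9y2 + 7y3 + 24y4 + 7y5

Subject to:
  C1: -2y2 - y3 - 2y4 - y5 ≤ -8
  C2: -y1 - 4y2 - 2y3 - 3y4 ≤ -1
  y1, y2, y3, y4, y5 ≥ 0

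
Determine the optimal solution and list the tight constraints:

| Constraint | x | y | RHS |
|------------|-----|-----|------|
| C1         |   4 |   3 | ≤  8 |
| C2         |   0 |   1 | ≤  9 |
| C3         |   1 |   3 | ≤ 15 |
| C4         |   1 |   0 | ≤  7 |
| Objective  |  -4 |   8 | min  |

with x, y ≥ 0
Optimal: x = 2, y = 0
Binding: C1, y ≥ 0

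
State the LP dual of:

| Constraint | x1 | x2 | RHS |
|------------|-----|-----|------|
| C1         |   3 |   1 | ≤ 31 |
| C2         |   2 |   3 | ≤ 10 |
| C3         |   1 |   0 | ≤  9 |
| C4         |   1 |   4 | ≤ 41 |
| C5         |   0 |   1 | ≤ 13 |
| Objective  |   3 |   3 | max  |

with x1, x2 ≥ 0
Minimize: z = 31y1 + 10y2 + 9y3 + 41y4 + 13y5

Subject to:
  C1: -3y1 - 2y2 - y3 - y4 ≤ -3
  C2: -y1 - 3y2 - 4y4 - y5 ≤ -3
  y1, y2, y3, y4, y5 ≥ 0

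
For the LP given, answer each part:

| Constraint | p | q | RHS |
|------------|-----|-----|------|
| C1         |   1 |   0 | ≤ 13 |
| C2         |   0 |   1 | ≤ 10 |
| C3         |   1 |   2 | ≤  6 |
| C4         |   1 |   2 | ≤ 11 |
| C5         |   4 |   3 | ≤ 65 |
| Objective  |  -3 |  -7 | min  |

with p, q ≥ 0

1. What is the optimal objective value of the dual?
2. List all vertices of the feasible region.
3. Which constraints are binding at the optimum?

1. -21 (by strong duality, equal to the primal optimum)
2. (0, 0), (6, 0), (0, 3)
3. C3, p ≥ 0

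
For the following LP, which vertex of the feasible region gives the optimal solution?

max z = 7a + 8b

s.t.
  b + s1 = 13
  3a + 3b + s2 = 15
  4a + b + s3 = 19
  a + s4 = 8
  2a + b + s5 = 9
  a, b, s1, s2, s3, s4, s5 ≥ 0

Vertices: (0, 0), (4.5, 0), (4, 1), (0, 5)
(0, 5) with z = 40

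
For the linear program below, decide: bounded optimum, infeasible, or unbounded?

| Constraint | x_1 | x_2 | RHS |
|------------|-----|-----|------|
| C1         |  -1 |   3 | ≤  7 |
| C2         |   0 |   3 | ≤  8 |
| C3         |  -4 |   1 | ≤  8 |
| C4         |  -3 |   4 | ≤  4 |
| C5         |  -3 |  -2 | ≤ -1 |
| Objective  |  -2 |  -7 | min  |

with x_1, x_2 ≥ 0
Feasible point: (0, 1) satisfies every constraint, so the LP is feasible.
Direction d = (1, 0): for each constraint row a, a·d ≤ 0 —
  (-1)(1) + (3)(0) = -1 ≤ 0
  (0)(1) + (3)(0) = 0 ≤ 0
  (-4)(1) + (1)(0) = -4 ≤ 0
  (-3)(1) + (4)(0) = -3 ≤ 0
  (-3)(1) + (-2)(0) = -3 ≤ 0
and d ≥ 0, so (0, 1) + t·d stays feasible for every t ≥ 0. Along this ray z = -2x_1 - 7x_2 changes by -2 per unit t, so z → −∞.

Unbounded: there is a feasible ray along which z → −∞.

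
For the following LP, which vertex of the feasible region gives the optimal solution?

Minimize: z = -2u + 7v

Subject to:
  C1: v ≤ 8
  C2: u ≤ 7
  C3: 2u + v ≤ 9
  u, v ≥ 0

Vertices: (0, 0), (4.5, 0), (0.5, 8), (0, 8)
(4.5, 0) with z = -9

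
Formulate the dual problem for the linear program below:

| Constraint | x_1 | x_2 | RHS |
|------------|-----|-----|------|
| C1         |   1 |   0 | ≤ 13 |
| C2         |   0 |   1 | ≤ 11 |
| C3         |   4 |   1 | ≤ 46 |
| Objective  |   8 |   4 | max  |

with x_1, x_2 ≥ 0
Minimize: z = 13y1 + 11y2 + 46y3

Subject to:
  C1: -y1 - 4y3 ≤ -8
  C2: -y2 - y3 ≤ -4
  y1, y2, y3 ≥ 0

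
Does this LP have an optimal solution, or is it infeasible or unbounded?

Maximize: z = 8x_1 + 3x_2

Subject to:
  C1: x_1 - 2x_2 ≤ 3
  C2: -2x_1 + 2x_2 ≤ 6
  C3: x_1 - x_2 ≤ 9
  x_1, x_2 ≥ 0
Feasible point: (0, 0) satisfies every constraint, so the LP is feasible.
Direction d = (1, 1): for each constraint row a, a·d ≤ 0 —
  (1)(1) + (-2)(1) = -1 ≤ 0
  (-2)(1) + (2)(1) = 0 ≤ 0
  (1)(1) + (-1)(1) = 0 ≤ 0
and d ≥ 0, so (0, 0) + t·d stays feasible for every t ≥ 0. Along this ray z = 8x_1 + 3x_2 changes by 11 per unit t, so z → +∞.

Unbounded: there is a feasible ray along which z → +∞.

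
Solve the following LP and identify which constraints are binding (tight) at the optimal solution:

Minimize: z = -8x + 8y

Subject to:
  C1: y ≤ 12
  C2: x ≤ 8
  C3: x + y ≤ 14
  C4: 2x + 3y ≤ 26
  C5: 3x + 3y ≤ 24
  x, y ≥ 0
Optimal: x = 8, y = 0
Slack at optimum:
  C1: slack = 12
  C2: slack = 0 (binding)
  C3: slack = 6
  C4: slack = 10
  C5: slack = 0 (binding)
  x ≥ 0: x = 8
  y ≥ 0: y = 0 (binding)
Binding constraints: C2, C5, y ≥ 0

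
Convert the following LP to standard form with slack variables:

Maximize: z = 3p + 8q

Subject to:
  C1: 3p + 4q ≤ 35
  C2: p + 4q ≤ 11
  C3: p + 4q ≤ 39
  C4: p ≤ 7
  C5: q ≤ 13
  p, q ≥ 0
max z = 3p + 8q

s.t.
  3p + 4q + s1 = 35
  p + 4q + s2 = 11
  p + 4q + s3 = 39
  p + s4 = 7
  q + s5 = 13
  p, q, s1, s2, s3, s4, s5 ≥ 0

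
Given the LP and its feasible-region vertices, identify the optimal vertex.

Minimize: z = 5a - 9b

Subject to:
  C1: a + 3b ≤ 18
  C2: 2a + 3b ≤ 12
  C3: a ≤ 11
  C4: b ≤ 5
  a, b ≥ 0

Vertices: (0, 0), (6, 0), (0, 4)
(0, 4) with z = -36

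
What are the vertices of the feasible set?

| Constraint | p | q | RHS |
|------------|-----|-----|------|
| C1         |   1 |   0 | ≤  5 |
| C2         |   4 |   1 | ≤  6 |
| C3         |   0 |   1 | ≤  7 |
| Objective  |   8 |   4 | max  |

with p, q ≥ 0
Each vertex is the intersection of two constraint boundaries that also satisfies all remaining constraints:
  p = 0 and q = 0 → (0, 0)
  4p + q = 6 and q = 0 → (1.5, 0)
  4p + q = 6 and p = 0 → (0, 6)

Vertices: (0, 0), (1.5, 0), (0, 6)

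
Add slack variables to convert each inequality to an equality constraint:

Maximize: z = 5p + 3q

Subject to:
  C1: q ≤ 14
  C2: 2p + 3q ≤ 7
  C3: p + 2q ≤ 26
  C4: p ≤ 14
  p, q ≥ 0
max z = 5p + 3q

s.t.
  q + s1 = 14
  2p + 3q + s2 = 7
  p + 2q + s3 = 26
  p + s4 = 14
  p, q, s1, s2, s3, s4 ≥ 0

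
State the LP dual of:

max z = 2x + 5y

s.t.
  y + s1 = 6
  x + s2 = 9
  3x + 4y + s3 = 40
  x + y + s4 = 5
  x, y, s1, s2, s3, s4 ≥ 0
Minimize: z = 6y1 + 9y2 + 40y3 + 5y4

Subject to:
  C1: -y2 - 3y3 - y4 ≤ -2
  C2: -y1 - 4y3 - y4 ≤ -5
  y1, y2, y3, y4 ≥ 0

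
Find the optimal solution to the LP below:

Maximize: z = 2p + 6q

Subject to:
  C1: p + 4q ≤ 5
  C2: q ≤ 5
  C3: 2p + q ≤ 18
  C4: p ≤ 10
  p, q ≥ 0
Each vertex is the intersection of two constraint boundaries that also satisfies all remaining constraints:
  p = 0 and q = 0 → (0, 0)
  p + 4q = 5 and q = 0 → (5, 0)
  p + 4q = 5 and p = 0 → (0, 1.25)

Evaluating z = 2p + 6q at each vertex:
  (0, 0): z = 0
  (5, 0): z = 10
  (0, 1.25): z = 7.5

The maximum is at (5, 0) with z = 10.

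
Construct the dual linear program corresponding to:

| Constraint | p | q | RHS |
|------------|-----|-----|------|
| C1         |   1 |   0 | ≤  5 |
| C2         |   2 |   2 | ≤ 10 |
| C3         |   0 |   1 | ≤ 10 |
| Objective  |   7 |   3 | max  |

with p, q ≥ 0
Minimize: z = 5y1 + 10y2 + 10y3

Subject to:
  C1: -y1 - 2y2 ≤ -7
  C2: -2y2 - y3 ≤ -3
  y1, y2, y3 ≥ 0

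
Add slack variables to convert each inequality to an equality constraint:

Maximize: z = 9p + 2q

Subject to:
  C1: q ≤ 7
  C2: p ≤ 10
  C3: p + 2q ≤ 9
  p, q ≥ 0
max z = 9p + 2q

s.t.
  q + s1 = 7
  p + s2 = 10
  p + 2q + s3 = 9
  p, q, s1, s2, s3 ≥ 0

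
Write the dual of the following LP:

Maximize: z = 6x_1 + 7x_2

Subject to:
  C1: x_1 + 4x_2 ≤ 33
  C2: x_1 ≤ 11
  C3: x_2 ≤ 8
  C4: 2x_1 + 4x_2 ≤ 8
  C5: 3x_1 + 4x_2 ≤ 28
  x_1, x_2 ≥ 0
Minimize: z = 33y1 + 11y2 + 8y3 + 8y4 + 28y5

Subject to:
  C1: -y1 - y2 - 2y4 - 3y5 ≤ -6
  C2: -4y1 - y3 - 4y4 - 4y5 ≤ -7
  y1, y2, y3, y4, y5 ≥ 0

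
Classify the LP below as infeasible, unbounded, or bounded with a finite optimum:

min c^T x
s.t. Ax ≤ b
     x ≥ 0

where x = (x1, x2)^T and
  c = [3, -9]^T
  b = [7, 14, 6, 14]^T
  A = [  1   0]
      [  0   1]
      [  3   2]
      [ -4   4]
The point (0, 3) satisfies every constraint, so the LP is feasible; the constraints give x1 ≤ 7 and x2 ≤ 14, which with x1, x2 ≥ 0 keep the feasible region inside a bounded box. A feasible, bounded LP attains a finite optimum at a vertex.

Evaluating z = 3x1 - 9x2 at each vertex:
  (0, 0): z = 0
  (2, 0): z = 6
  (0, 3): z = -27

The LP has an optimal solution: (0, 3) with z = -27.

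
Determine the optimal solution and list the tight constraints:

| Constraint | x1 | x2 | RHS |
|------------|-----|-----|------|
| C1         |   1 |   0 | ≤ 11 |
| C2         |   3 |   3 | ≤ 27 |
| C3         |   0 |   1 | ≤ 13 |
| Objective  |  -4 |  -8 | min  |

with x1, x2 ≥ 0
Optimal: x1 = 0, x2 = 9
Slack at optimum:
  C1: slack = 11
  C2: slack = 0 (binding)
  C3: slack = 4
  x1 ≥ 0: x1 = 0 (binding)
  x2 ≥ 0: x2 = 9
Binding constraints: C2, x1 ≥ 0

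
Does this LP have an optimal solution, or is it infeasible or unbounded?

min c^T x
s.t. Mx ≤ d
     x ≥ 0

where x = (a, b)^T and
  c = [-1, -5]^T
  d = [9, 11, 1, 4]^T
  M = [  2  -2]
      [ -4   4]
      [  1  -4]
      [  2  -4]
Feasible point: (0, 0) satisfies every constraint, so the LP is feasible.
Direction d = (1, 1): for each constraint row a, a·d ≤ 0 —
  (2)(1) + (-2)(1) = 0 ≤ 0
  (-4)(1) + (4)(1) = 0 ≤ 0
  (1)(1) + (-4)(1) = -3 ≤ 0
  (2)(1) + (-4)(1) = -2 ≤ 0
and d ≥ 0, so (0, 0) + t·d stays feasible for every t ≥ 0. Along this ray z = -a - 5b changes by -6 per unit t, so z → −∞.

The LP is unbounded; z can be made arbitrarily small.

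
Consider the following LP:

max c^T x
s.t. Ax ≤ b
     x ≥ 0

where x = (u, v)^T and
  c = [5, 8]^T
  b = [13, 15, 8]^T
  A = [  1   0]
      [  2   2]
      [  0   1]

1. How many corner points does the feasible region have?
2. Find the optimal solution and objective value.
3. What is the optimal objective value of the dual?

1. 3
2. u = 0, v = 7.5, z = 60
3. 60 (by strong duality, equal to the primal optimum)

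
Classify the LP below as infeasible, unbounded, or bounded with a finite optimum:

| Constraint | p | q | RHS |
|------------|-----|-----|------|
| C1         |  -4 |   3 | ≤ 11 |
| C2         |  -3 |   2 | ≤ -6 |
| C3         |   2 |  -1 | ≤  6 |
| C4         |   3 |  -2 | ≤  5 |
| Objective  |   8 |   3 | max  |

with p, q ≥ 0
C4 requires 3p - 2q ≤ 5, while C2 (-3p + 2q ≤ -6) is equivalent to 3p - 2q ≥ 6. Together they would need 6 ≤ 3p - 2q ≤ 5, which is impossible since 6 > 5. No point satisfies all constraints.

Infeasible: no point satisfies all constraints simultaneously.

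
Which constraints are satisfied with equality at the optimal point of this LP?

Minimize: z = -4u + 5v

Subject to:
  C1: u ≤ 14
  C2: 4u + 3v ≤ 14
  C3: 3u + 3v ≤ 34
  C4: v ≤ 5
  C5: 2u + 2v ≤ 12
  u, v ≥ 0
Optimal: u = 3.5, v = 0
Slack at optimum:
  C1: slack = 10.5
  C2: slack = 0 (binding)
  C3: slack = 23.5
  C4: slack = 5
  C5: slack = 5
  u ≥ 0: u = 3.5
  v ≥ 0: v = 0 (binding)
Binding constraints: C2, v ≥ 0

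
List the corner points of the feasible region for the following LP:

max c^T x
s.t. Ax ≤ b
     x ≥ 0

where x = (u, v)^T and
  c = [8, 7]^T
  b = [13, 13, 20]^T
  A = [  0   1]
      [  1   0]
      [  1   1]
Each vertex is the intersection of two constraint boundaries that also satisfies all remaining constraints:
  u = 0 and v = 0 → (0, 0)
  u = 13 and v = 0 → (13, 0)
  u = 13 and u + v = 20 → (13, 7)
  v = 13 and u + v = 20 → (7, 13)
  v = 13 and u = 0 → (0, 13)

Vertices: (0, 0), (13, 0), (13, 7), (7, 13), (0, 13)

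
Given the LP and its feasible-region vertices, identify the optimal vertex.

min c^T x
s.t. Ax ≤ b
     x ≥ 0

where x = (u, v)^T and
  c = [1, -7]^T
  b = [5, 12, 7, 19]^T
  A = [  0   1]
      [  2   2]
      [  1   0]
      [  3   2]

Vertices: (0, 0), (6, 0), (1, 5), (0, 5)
Evaluating z = u - 7v at each vertex:
  (0, 0): z = 0
  (6, 0): z = 6
  (1, 5): z = -34
  (0, 5): z = -35

The smallest value is z = -35, attained at (0, 5).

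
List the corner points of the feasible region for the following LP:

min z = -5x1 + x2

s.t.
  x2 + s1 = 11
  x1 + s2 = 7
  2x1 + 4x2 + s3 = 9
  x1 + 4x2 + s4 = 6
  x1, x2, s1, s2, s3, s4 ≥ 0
Each vertex is the intersection of two constraint boundaries that also satisfies all remaining constraints:
  x1 = 0 and x2 = 0 → (0, 0)
  2x1 + 4x2 = 9 and x2 = 0 → (4.5, 0)
  2x1 + 4x2 = 9 and x1 + 4x2 = 6 → (3, 0.75)
  x1 + 4x2 = 6 and x1 = 0 → (0, 1.5)

Vertices: (0, 0), (4.5, 0), (3, 0.75), (0, 1.5)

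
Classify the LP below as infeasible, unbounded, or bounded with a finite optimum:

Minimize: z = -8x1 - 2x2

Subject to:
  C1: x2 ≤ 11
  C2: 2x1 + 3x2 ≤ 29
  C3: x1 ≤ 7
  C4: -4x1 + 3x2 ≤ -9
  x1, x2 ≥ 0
The point (7, 5) satisfies every constraint, so the LP is feasible; the constraints give x1 ≤ 7 and x2 ≤ 11, which with x1, x2 ≥ 0 keep the feasible region inside a bounded box. A feasible, bounded LP attains a finite optimum at a vertex.

Evaluating z = -8x1 - 2x2 at each vertex:
  (2.25, 0): z = -18
  (7, 0): z = -56
  (7, 5): z = -66
  (6.333, 5.444): z = -61.56

Bounded optimum: z* = -66 at (7, 5).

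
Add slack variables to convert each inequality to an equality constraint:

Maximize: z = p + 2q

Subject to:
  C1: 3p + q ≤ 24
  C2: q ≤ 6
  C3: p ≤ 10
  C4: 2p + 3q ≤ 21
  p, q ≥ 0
max z = p + 2q

s.t.
  3p + q + s1 = 24
  q + s2 = 6
  p + s3 = 10
  2p + 3q + s4 = 21
  p, q, s1, s2, s3, s4 ≥ 0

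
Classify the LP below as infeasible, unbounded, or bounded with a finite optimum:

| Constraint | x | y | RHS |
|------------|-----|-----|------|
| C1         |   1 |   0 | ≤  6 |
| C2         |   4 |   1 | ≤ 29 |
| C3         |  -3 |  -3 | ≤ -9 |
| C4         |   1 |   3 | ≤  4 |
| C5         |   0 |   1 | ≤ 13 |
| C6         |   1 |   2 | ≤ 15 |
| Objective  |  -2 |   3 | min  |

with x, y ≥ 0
The point (4, 0) satisfies every constraint, so the LP is feasible; the constraints give x ≤ 6 and y ≤ 13, which with x, y ≥ 0 keep the feasible region inside a bounded box. A feasible, bounded LP attains a finite optimum at a vertex.

Feasible with finite optimum z* = -8 at (4, 0).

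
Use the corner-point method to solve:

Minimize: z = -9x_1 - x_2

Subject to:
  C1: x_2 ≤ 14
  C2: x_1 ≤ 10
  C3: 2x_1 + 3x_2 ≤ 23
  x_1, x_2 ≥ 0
Each vertex is the intersection of two constraint boundaries that also satisfies all remaining constraints:
  x_1 = 0 and x_2 = 0 → (0, 0)
  x_1 = 10 and x_2 = 0 → (10, 0)
  x_1 = 10 and 2x_1 + 3x_2 = 23 → (10, 1)
  2x_1 + 3x_2 = 23 and x_1 = 0 → (0, 7.667)

Evaluating z = -9x_1 - x_2 at each vertex:
  (0, 0): z = 0
  (10, 0): z = -90
  (10, 1): z = -91
  (0, 7.667): z = -7.667

The minimum is at (10, 1) with z = -91.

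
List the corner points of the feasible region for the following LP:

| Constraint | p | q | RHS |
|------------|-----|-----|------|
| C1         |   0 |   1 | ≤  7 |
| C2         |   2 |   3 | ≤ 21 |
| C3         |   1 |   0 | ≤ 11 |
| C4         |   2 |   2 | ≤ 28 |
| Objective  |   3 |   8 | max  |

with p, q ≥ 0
Each vertex is the intersection of two constraint boundaries that also satisfies all remaining constraints:
  p = 0 and q = 0 → (0, 0)
  2p + 3q = 21 and q = 0 → (10.5, 0)
  q = 7 and 2p + 3q = 21 → (0, 7)

Vertices: (0, 0), (10.5, 0), (0, 7)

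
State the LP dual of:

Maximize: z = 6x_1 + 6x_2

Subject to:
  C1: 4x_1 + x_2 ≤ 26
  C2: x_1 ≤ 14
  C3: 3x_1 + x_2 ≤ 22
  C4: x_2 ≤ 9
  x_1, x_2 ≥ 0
Minimize: z = 26y1 + 14y2 + 22y3 + 9y4

Subject to:
  C1: -4y1 - y2 - 3y3 ≤ -6
  C2: -y1 - y3 - y4 ≤ -6
  y1, y2, y3, y4 ≥ 0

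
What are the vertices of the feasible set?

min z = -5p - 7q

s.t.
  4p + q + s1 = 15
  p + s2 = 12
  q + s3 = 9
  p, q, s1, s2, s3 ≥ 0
Each vertex is the intersection of two constraint boundaries that also satisfies all remaining constraints:
  p = 0 and q = 0 → (0, 0)
  4p + q = 15 and q = 0 → (3.75, 0)
  4p + q = 15 and q = 9 → (1.5, 9)
  q = 9 and p = 0 → (0, 9)

Vertices: (0, 0), (3.75, 0), (1.5, 9), (0, 9)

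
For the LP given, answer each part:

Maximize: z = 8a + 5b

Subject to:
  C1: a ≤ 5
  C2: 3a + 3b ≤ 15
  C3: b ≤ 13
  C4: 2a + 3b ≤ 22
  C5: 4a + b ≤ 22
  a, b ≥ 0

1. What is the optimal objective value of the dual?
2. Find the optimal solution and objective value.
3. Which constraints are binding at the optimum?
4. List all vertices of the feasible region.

1. 40 (by strong duality, equal to the primal optimum)
2. a = 5, b = 0, z = 40
3. C1, C2, b ≥ 0
4. (0, 0), (5, 0), (0, 5)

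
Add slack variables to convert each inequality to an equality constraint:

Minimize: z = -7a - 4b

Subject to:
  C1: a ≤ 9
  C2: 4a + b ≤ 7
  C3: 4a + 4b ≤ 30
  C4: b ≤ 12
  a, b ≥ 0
min z = -7a - 4b

s.t.
  a + s1 = 9
  4a + b + s2 = 7
  4a + 4b + s3 = 30
  b + s4 = 12
  a, b, s1, s2, s3, s4 ≥ 0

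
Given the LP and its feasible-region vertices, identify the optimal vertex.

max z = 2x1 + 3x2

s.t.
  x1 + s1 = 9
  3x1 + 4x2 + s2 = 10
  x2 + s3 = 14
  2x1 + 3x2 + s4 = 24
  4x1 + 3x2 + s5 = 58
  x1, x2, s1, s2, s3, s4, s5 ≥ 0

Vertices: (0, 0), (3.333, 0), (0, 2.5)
(0, 2.5) with z = 7.5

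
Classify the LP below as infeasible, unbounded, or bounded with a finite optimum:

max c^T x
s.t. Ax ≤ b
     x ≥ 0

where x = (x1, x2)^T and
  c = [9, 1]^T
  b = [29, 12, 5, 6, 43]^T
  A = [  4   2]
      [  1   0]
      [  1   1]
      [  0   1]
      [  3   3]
The point (5, 0) satisfies every constraint, so the LP is feasible; the constraints give x1 ≤ 12 and x2 ≤ 6, which with x1, x2 ≥ 0 keep the feasible region inside a bounded box. A feasible, bounded LP attains a finite optimum at a vertex.

Feasible with finite optimum z* = 45 at (5, 0).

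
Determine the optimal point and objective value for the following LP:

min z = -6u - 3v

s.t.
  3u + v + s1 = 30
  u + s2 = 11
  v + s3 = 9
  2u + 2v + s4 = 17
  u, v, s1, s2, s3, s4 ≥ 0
Each vertex is the intersection of two constraint boundaries that also satisfies all remaining constraints:
  u = 0 and v = 0 → (0, 0)
  2u + 2v = 17 and v = 0 → (8.5, 0)
  2u + 2v = 17 and u = 0 → (0, 8.5)

Evaluating z = -6u - 3v at each vertex:
  (0, 0): z = 0
  (8.5, 0): z = -51
  (0, 8.5): z = -25.5

The minimum is at (8.5, 0) with z = -51.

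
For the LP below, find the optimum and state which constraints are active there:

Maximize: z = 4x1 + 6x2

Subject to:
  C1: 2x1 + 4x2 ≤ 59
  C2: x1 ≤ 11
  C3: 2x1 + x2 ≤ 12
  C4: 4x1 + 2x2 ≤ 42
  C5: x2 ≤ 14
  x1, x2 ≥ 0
Optimal: x1 = 0, x2 = 12
Slack at optimum:
  C1: slack = 11
  C2: slack = 11
  C3: slack = 0 (binding)
  C4: slack = 18
  C5: slack = 2
  x1 ≥ 0: x1 = 0 (binding)
  x2 ≥ 0: x2 = 12
Binding constraints: C3, x1 ≥ 0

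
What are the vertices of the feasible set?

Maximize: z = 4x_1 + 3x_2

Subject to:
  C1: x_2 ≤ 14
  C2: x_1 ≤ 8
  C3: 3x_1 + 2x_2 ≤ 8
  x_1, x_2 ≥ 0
Each vertex is the intersection of two constraint boundaries that also satisfies all remaining constraints:
  x_1 = 0 and x_2 = 0 → (0, 0)
  3x_1 + 2x_2 = 8 and x_2 = 0 → (2.667, 0)
  3x_1 + 2x_2 = 8 and x_1 = 0 → (0, 4)

Vertices: (0, 0), (2.667, 0), (0, 4)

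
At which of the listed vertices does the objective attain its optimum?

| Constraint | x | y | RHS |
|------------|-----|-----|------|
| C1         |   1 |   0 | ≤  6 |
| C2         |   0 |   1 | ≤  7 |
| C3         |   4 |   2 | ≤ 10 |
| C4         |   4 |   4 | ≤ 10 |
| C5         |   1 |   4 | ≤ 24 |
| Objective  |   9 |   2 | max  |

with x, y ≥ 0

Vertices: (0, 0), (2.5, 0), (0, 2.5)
Evaluating z = 9x + 2y at each vertex:
  (0, 0): z = 0
  (2.5, 0): z = 22.5
  (0, 2.5): z = 5

The largest value is z = 22.5, attained at (2.5, 0).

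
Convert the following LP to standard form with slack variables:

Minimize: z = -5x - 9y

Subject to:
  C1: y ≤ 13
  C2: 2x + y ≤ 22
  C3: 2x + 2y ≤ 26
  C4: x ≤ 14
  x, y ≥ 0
min z = -5x - 9y

s.t.
  y + s1 = 13
  2x + y + s2 = 22
  2x + 2y + s3 = 26
  x + s4 = 14
  x, y, s1, s2, s3, s4 ≥ 0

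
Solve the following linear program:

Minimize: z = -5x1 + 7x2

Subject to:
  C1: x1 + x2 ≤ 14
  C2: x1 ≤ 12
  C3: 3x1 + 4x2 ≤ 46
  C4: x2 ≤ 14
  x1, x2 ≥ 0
x1 = 12, x2 = 0, z = -60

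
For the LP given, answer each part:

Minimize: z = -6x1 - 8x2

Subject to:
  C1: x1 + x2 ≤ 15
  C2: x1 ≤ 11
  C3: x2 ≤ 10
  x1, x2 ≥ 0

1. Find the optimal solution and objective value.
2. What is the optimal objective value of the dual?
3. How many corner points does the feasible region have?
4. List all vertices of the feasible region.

1. x1 = 5, x2 = 10, z = -110
2. -110 (by strong duality, equal to the primal optimum)
3. 5
4. (0, 0), (11, 0), (11, 4), (5, 10), (0, 10)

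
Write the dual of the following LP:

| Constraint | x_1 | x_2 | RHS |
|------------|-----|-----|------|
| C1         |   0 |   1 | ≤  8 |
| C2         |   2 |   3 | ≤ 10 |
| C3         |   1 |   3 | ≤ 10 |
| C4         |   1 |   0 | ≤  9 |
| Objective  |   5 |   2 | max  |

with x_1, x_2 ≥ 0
Minimize: z = 8y1 + 10y2 + 10y3 + 9y4

Subject to:
  C1: -2y2 - y3 - y4 ≤ -5
  C2: -y1 - 3y2 - 3y3 ≤ -2
  y1, y2, y3, y4 ≥ 0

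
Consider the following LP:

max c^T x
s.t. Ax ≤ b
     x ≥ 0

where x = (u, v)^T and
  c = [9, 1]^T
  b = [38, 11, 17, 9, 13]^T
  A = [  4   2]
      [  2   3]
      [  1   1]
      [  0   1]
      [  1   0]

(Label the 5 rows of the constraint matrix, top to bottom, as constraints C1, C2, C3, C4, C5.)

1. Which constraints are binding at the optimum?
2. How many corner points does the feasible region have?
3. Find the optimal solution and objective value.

1. C2, v ≥ 0
2. 3
3. u = 5.5, v = 0, z = 49.5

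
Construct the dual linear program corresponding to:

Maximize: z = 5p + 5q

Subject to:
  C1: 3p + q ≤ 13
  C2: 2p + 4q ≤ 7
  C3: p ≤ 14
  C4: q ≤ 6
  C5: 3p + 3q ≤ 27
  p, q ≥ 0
Minimize: z = 13y1 + 7y2 + 14y3 + 6y4 + 27y5

Subject to:
  C1: -3y1 - 2y2 - y3 - 3y5 ≤ -5
  C2: -y1 - 4y2 - y4 - 3y5 ≤ -5
  y1, y2, y3, y4, y5 ≥ 0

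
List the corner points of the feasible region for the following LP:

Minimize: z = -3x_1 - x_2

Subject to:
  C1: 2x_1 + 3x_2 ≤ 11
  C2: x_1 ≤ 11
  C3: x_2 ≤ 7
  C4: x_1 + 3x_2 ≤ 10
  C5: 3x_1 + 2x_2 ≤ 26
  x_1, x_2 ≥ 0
Each vertex is the intersection of two constraint boundaries that also satisfies all remaining constraints:
  x_1 = 0 and x_2 = 0 → (0, 0)
  2x_1 + 3x_2 = 11 and x_2 = 0 → (5.5, 0)
  2x_1 + 3x_2 = 11 and x_1 + 3x_2 = 10 → (1, 3)
  x_1 + 3x_2 = 10 and x_1 = 0 → (0, 3.333)

Vertices: (0, 0), (5.5, 0), (1, 3), (0, 3.333)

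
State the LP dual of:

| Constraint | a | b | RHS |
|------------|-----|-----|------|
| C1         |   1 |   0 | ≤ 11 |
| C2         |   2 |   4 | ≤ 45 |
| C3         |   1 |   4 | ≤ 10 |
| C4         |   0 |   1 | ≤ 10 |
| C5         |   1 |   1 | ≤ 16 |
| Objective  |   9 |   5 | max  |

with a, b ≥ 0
Minimize: z = 11y1 + 45y2 + 10y3 + 10y4 + 16y5

Subject to:
  C1: -y1 - 2y2 - y3 - y5 ≤ -9
  C2: -4y2 - 4y3 - y4 - y5 ≤ -5
  y1, y2, y3, y4, y5 ≥ 0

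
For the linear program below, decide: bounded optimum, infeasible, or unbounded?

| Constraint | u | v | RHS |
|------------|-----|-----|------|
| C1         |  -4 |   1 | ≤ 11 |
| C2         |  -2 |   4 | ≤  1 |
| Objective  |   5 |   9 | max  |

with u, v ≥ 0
Feasible point: (0, 0) satisfies every constraint, so the LP is feasible.
Direction d = (1, 0): for each constraint row a, a·d ≤ 0 —
  (-4)(1) + (1)(0) = -4 ≤ 0
  (-2)(1) + (4)(0) = -2 ≤ 0
and d ≥ 0, so (0, 0) + t·d stays feasible for every t ≥ 0. Along this ray z = 5u + 9v changes by 5 per unit t, so z → +∞.

Unbounded: there is a feasible ray along which z → +∞.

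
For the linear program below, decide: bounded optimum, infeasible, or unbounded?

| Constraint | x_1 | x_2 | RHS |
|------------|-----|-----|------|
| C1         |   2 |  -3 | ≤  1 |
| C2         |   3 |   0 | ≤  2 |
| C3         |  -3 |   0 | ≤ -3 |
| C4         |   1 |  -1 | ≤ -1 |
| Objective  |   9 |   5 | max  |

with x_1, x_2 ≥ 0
C2 requires 3x_1 ≤ 2, while C3 (-3x_1 ≤ -3) is equivalent to 3x_1 ≥ 3. Together they would need 3 ≤ 3x_1 ≤ 2, which is impossible since 3 > 2. No point satisfies all constraints.

The feasible region is empty; the LP is infeasible.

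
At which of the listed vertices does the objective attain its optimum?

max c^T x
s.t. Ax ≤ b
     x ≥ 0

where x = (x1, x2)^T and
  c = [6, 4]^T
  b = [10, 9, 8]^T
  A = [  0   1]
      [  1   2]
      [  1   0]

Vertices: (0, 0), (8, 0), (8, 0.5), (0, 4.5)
Evaluating z = 6x1 + 4x2 at each vertex:
  (0, 0): z = 0
  (8, 0): z = 48
  (8, 0.5): z = 50
  (0, 4.5): z = 18

The largest value is z = 50, attained at (8, 0.5).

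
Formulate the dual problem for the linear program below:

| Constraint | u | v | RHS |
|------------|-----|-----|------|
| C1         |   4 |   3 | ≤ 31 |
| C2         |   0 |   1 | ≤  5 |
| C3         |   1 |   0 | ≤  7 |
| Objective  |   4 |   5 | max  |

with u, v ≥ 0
Minimize: z = 31y1 + 5y2 + 7y3

Subject to:
  C1: -4y1 - y3 ≤ -4
  C2: -3y1 - y2 ≤ -5
  y1, y2, y3 ≥ 0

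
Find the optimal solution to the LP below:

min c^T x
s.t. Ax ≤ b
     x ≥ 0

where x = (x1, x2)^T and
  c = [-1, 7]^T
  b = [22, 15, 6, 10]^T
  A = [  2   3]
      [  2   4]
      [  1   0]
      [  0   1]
x1 = 6, x2 = 0, z = -6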